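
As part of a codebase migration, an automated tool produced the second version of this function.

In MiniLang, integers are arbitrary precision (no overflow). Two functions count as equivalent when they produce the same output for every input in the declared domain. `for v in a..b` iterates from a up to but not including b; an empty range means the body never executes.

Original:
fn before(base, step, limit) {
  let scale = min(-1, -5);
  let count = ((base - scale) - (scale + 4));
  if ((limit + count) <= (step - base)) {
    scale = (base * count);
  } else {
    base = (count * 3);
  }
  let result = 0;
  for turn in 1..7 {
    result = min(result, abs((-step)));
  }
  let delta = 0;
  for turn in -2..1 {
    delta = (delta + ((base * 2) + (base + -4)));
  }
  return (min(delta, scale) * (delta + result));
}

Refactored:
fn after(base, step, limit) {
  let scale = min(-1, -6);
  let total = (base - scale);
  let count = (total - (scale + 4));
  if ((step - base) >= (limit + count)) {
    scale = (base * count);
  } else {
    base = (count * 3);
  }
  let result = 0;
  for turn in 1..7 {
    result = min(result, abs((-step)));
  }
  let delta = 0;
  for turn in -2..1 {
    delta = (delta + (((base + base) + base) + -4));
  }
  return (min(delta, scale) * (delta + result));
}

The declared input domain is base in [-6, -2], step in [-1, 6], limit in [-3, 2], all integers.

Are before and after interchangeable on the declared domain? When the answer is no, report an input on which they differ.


Not equivalent: base=-5, step=-1, limit=2 separates them (3249 vs -414).
before: scale=-5, then count=1, then ((limit + count) <= (step - base)) is true, then scale=-5, then result=0, then (turn=1), then result=0, then (turn=2), then result=0, then (turn=3), then result=0, then (turn=4), then result=0, then (turn=5), then result=0, then (turn=6), then result=0, then delta=0, then (turn=-2), then delta=-19, then (turn=-1), then delta=-38, then (turn=0), then delta=-57, then returns 3249
after: scale=-6, then total=1, then count=3, then ((step - base) >= (limit + count)) is false, then base=9, then result=0, then (turn=1), then result=0, then (turn=2), then result=0, then (turn=3), then result=0, then (turn=4), then result=0, then (turn=5), then result=0, then (turn=6), then result=0, then delta=0, then (turn=-2), then delta=23, then (turn=-1), then delta=46, then (turn=0), then delta=69, then returns -414
verdict: not equivalent; witness: base=-5, step=-1, limit=2


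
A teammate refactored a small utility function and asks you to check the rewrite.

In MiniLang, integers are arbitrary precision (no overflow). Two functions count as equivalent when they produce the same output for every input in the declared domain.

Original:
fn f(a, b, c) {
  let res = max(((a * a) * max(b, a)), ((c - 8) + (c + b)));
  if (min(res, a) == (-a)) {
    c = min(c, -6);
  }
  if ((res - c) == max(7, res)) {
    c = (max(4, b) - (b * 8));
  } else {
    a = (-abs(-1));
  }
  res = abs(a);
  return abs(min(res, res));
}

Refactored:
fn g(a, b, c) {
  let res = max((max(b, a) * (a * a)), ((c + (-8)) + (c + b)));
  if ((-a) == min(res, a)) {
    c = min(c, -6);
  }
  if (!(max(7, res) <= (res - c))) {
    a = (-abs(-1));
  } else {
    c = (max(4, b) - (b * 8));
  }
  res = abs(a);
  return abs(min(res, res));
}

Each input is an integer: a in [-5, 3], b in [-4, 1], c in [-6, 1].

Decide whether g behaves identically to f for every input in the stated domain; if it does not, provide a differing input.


Not equivalent: a=-5, b=1, c=-6 separates them (1 vs 5).
f: res = 25; (min(res, a) == (-a)) -> false; ((res - c) == max(7, res)) -> false; a = -1; res = 1; return 1
g: res = 25; ((-a) == min(res, a)) -> false; (!(max(7, res) <= (res - c))) -> false; c = -4; res = 5; return 5
verdict: not equivalent; witness: a=-5, b=1, c=-6


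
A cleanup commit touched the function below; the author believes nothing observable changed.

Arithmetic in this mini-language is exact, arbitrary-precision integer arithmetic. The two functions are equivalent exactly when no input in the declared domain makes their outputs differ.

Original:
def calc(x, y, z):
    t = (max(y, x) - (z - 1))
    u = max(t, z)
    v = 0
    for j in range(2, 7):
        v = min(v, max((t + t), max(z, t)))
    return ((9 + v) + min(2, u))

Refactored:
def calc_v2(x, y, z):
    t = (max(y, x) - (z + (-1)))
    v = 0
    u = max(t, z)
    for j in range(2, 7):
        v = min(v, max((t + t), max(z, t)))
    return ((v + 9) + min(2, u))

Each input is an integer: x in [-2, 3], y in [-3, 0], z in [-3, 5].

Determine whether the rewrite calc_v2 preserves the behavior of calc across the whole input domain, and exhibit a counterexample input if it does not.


Side by side, the visible changes include: arithmetic usage differs.
Tracing x=1, y=-3, z=2: calc: t=0, then u=2, then v=0, then (j=2), then v=0, then (j=3), then v=0, then (j=4), then v=0, then (j=5), then v=0, then (j=6), then v=0, then returns 11 | calc_v2: t=0, then v=0, then u=2, then (j=2), then v=0, then (j=3), then v=0, then (j=4), then v=0, then (j=5), then v=0, then (j=6), then v=0, then returns 11 — matching result 11.
Sweeping the whole domain (216 inputs) finds no disagreement.
verdict: equivalent


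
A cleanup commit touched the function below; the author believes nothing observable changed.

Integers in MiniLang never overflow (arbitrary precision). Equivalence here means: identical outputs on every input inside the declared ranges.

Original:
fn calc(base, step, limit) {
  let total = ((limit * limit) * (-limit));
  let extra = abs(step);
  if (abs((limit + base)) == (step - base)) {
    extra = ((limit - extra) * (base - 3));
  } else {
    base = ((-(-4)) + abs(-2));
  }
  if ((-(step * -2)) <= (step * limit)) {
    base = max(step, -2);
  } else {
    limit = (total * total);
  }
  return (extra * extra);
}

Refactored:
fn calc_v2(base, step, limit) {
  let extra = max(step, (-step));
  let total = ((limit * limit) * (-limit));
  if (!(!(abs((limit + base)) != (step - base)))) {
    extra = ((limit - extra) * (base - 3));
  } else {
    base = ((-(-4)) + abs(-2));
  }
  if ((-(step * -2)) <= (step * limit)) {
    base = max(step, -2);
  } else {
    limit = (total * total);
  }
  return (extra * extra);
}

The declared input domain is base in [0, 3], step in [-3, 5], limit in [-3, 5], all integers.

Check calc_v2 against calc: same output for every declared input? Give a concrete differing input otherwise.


There is a counterexample at base=0, step=-3, limit=-3: 9 on one side, 324 on the other.
calc: total becomes 27; next extra becomes 3; next (abs((limit + base)) == (step - base)) evaluates to false; next base becomes 6; next ((-(step * -2)) <= (step * limit)) evaluates to true; next base becomes -2; next final value 9
calc_v2: extra becomes 3; next total becomes 27; next (!(!(abs((limit + base)) != (step - base)))) evaluates to true; next extra becomes 18; next ((-(step * -2)) <= (step * limit)) evaluates to true; next base becomes -2; next final value 324
verdict: not equivalent; witness: base=0, step=-3, limit=-3


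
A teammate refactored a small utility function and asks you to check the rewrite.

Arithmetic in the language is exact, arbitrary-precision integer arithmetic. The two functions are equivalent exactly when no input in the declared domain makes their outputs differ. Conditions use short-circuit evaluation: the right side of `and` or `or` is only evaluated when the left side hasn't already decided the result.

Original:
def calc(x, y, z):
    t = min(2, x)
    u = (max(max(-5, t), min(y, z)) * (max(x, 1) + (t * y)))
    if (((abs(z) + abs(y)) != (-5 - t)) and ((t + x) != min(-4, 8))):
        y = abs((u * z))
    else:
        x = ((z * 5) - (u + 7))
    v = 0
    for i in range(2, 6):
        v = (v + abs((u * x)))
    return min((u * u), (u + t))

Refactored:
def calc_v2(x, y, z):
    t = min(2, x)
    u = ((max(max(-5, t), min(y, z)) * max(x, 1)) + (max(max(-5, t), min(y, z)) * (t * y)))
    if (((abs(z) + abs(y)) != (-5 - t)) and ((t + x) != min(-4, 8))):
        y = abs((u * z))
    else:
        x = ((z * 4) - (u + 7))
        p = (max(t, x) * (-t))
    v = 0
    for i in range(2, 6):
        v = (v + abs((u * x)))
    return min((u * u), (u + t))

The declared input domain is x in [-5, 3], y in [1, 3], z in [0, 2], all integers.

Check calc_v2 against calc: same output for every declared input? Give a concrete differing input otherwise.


Although `5` became `4`, no input in the stated domain can expose it.
Spot check at x=2, y=2, z=0 — calc: t becomes 2; next u becomes 12; next (((abs(z) + abs(y)) != (-5 - t)) and ((t + x) != min(-4, 8))) evaluates to true; next y becomes 0; next v becomes 0; next at i=2:; next v becomes 24; next at i=3:; next v becomes 48; next at i=4:; next v becomes 72; next at i=5:; next v becomes 96; next final value 14. calc_v2: t becomes 2; next u becomes 12; next (((abs(z) + abs(y)) != (-5 - t)) and ((t + x) != min(-4, 8))) evaluates to true; next y becomes 0; next v becomes 0; next at i=2:; next v becomes 24; next at i=3:; next v becomes 48; next at i=4:; next v becomes 72; next at i=5:; next v becomes 96; next final value 14. Both give 14.
An exhaustive pass over the 81 declared inputs shows identical outputs.
verdict: equivalent


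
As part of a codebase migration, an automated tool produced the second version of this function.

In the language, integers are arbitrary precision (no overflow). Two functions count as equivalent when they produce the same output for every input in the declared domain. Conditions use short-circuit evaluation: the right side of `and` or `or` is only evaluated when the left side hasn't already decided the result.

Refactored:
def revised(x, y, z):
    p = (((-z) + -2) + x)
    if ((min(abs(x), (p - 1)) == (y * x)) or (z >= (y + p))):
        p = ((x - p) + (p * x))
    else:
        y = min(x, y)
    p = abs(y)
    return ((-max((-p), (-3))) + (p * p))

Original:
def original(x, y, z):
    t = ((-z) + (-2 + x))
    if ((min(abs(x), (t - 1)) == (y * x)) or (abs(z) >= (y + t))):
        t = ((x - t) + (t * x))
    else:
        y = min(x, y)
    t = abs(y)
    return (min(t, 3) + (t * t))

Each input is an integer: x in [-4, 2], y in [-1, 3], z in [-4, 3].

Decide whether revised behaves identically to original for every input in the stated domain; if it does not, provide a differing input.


On input x=-4, y=-1, z=-4, original returns 2 while revised returns 19.
verdict: not equivalent; witness: x=-4, y=-1, z=-4


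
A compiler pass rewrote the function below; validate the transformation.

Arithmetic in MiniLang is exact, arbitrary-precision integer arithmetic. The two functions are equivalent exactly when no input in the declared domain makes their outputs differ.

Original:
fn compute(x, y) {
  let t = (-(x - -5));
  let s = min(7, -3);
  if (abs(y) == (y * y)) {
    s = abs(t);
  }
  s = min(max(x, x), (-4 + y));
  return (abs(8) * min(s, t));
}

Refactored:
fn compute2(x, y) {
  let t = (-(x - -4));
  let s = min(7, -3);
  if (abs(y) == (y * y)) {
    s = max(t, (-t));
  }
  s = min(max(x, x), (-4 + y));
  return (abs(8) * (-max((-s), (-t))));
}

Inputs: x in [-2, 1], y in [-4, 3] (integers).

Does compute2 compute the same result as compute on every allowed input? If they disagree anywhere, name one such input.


There is a counterexample at x=-2, y=2: -24 on one side, -16 on the other.
compute: t := -3 | s := -3 | (abs(y) == (y * y)): false | s := -2 | result -24
compute2: t := -2 | s := -3 | (abs(y) == (y * y)): false | s := -2 | result -16
verdict: not equivalent; witness: x=-2, y=2


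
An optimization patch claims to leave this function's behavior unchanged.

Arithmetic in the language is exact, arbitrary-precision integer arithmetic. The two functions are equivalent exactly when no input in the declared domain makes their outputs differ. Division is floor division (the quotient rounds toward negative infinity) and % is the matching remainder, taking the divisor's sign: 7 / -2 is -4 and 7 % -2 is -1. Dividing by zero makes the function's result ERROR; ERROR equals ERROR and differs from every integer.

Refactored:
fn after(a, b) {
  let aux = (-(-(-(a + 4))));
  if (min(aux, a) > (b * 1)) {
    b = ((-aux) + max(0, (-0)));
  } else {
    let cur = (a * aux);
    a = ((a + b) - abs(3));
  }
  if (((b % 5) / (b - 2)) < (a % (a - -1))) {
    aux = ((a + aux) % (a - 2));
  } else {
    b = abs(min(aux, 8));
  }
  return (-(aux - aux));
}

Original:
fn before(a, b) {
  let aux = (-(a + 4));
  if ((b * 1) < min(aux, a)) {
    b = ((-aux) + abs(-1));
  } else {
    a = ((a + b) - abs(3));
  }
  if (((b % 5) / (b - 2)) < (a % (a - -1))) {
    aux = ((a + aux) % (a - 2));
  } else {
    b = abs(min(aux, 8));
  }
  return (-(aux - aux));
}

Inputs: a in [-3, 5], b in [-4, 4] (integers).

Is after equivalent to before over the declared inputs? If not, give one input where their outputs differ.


These are not equivalent — on a=-3, b=-4 the outputs split (ERROR vs 0).
before: aux=-1, then ((b * 1) < min(aux, a)) is true, then b=2, then a zero divisor aborts: ERROR
after: aux=-1, then (min(aux, a) > (b * 1)) is true, then b=1, then (((b % 5) / (b - 2)) < (a % (a - -1))) is false, then b=1, then returns 0
verdict: not equivalent; witness: a=-3, b=-4


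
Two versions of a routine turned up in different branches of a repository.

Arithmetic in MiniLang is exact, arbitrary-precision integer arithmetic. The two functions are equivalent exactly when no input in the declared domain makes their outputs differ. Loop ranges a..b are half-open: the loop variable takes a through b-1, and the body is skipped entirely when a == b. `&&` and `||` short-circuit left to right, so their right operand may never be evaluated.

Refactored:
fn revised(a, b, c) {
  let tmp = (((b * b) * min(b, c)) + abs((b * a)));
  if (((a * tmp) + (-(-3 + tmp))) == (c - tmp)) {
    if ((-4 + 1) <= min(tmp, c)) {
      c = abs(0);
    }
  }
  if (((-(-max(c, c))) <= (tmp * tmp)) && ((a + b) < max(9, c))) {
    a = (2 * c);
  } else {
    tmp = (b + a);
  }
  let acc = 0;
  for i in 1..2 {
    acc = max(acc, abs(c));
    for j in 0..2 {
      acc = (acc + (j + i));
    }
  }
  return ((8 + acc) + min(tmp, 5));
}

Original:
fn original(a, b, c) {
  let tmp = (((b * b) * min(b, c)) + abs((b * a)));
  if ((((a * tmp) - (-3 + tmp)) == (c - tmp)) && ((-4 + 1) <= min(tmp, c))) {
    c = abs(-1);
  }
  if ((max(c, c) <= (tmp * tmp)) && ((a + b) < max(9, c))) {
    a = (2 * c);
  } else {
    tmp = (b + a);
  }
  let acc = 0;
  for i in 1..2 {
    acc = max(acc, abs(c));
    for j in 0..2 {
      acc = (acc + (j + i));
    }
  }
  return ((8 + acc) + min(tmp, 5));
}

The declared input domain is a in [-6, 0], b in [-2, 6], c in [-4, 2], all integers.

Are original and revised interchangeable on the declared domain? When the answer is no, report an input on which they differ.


The rewrite breaks on a=-2, b=-1, c=1, where the results are 13 and 12.
original: tmp := 1 | ((((a * tmp) - (-3 + tmp)) == (c - tmp)) && ((-4 + 1) <= min(tmp, c))): true | c := 1 | ((max(c, c) <= (tmp * tmp)) && ((a + b) < max(9, c))): true | a := 2 | acc := 0 | iter i=1: | acc := 1 | iter j=0: | acc := 2 | iter j=1: | acc := 4 | result 13
revised: tmp := 1 | (((a * tmp) + (-(-3 + tmp))) == (c - tmp)): true | ((-4 + 1) <= min(tmp, c)): true | c := 0 | (((-(-max(c, c))) <= (tmp * tmp)) && ((a + b) < max(9, c))): true | a := 0 | acc := 0 | iter i=1: | acc := 0 | iter j=0: | acc := 1 | iter j=1: | acc := 3 | result 12
verdict: not equivalent; witness: a=-2, b=-1, c=1


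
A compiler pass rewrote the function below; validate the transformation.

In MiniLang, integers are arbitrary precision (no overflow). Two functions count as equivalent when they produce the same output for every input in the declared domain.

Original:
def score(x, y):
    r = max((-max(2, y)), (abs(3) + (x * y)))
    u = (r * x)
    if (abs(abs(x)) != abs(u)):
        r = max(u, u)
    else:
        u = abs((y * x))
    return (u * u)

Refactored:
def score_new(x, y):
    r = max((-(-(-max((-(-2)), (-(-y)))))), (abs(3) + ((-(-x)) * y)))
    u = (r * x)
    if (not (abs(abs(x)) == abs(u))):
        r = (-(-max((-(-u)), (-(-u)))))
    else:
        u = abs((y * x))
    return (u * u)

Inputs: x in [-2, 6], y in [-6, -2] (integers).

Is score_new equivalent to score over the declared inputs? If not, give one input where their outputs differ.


Side by side, the visible changes include: comparison usage differs, boolean connective usage differs.
One worked example (x=0, y=-2) — score: r := 3 | u := 0 | (abs(abs(x)) != abs(u)): false | u := 0 | result 0; score_new: r := 3 | u := 0 | (not (abs(abs(x)) == abs(u))): false | u := 0 | result 0; agreement on 0.
An exhaustive pass over the 45 declared inputs shows identical outputs.
verdict: equivalent


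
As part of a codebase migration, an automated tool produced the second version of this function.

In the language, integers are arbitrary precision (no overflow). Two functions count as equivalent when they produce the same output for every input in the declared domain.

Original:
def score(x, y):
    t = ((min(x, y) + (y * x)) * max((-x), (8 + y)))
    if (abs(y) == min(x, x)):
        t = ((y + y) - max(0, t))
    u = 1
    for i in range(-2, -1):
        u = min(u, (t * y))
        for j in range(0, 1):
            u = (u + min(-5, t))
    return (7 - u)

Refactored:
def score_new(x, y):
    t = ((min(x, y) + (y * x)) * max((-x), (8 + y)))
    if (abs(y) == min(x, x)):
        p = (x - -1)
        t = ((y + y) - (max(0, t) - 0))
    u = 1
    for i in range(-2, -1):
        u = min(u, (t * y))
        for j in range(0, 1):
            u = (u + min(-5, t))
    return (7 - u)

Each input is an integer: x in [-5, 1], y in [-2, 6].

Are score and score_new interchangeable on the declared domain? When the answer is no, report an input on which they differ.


The two are interchangeable: statement counts differ; and local variable names differ; and arithmetic usage differs; and constant usage differs, and every declared input agrees.
Tracing x=-3, y=-2: score: t := 18 | (abs(y) == min(x, x)): false | u := 1 | iter i=-2: | u := -36 | iter j=0: | u := -41 | result 48 | score_new: t := 18 | (abs(y) == min(x, x)): false | u := 1 | iter i=-2: | u := -36 | iter j=0: | u := -41 | result 48 — matching result 48.
Checked all 63 inputs in the declared domain: the outputs agree on every one.
verdict: equivalent


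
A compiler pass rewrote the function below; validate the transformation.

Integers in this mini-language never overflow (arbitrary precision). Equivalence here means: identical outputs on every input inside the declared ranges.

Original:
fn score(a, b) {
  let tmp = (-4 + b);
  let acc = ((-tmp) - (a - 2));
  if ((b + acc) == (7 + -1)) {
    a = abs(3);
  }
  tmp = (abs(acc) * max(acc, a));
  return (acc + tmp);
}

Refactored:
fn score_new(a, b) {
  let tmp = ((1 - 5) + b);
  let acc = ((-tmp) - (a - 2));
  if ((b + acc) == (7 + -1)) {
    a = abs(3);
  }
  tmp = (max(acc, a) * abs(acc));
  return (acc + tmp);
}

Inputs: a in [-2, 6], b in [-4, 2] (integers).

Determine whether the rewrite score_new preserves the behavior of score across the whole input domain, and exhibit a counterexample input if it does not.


Although constant usage differs; and arithmetic usage differs, 63/63 inputs agree.
verdict: equivalent


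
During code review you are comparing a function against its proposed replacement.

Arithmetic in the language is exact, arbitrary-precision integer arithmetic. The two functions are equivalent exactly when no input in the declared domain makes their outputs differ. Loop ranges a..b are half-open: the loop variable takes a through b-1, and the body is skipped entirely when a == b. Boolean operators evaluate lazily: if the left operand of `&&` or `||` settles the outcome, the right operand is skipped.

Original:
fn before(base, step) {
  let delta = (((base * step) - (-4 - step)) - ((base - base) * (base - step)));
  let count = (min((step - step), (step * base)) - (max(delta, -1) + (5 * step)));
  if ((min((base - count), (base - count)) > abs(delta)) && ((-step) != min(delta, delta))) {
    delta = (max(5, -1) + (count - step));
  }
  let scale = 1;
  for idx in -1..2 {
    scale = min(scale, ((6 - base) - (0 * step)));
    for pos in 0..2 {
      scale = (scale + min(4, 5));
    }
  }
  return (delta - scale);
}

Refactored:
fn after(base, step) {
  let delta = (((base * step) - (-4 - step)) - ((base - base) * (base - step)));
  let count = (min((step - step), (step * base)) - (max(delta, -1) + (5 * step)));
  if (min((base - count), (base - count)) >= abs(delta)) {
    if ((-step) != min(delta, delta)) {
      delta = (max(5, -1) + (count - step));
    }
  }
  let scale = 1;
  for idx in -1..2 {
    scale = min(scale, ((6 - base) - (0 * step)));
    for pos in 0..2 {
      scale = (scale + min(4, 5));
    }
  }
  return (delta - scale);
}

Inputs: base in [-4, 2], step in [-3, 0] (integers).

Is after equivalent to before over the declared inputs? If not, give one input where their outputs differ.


Evaluate both at base=0, step=0.
before: delta := 4 | count := -4 | ((min((base - count), (base - count)) > abs(delta)) && ((-step) != min(delta, delta))): false | scale := 1 | iter idx=-1: | scale := 1 | iter pos=0: | scale := 5 | iter pos=1: | scale := 9 | iter idx=0: | scale := 6 | iter pos=0: | scale := 10 | iter pos=1: | scale := 14 | iter idx=1: | scale := 6 | iter pos=0: | scale := 10 | iter pos=1: | scale := 14 | result -10
after: delta := 4 | count := -4 | (min((base - count), (base - count)) >= abs(delta)): true | ((-step) != min(delta, delta)): true | delta := 1 | scale := 1 | iter idx=-1: | scale := 1 | iter pos=0: | scale := 5 | iter pos=1: | scale := 9 | iter idx=0: | scale := 6 | iter pos=0: | scale := 10 | iter pos=1: | scale := 14 | iter idx=1: | scale := 6 | iter pos=0: | scale := 10 | iter pos=1: | scale := 14 | result -13
-10 and -13 differ, so these are not the same function on this domain.
verdict: not equivalent; witness: base=0, step=0


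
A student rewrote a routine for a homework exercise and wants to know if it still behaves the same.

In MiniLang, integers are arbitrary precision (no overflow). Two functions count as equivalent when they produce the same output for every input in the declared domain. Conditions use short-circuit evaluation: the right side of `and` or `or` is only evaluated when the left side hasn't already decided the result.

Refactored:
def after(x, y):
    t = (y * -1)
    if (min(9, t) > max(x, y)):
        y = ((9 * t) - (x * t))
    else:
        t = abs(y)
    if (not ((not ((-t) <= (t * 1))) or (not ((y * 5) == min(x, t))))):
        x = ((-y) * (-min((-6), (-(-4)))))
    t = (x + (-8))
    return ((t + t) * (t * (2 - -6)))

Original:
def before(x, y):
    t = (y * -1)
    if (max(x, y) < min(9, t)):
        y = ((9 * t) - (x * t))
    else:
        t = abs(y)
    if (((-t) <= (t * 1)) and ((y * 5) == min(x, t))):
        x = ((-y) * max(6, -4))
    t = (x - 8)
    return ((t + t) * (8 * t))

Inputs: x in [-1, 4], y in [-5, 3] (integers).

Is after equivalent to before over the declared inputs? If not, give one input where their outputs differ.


The two are interchangeable: boolean connective usage differs, plus arithmetic usage differs, plus constant usage differs, plus min/max/abs usage differs, plus comparison usage differs, and every declared input agrees.
Tracing x=-1, y=-3: before: t becomes 3; next (max(x, y) < min(9, t)) evaluates to true; next y becomes 30; next (((-t) <= (t * 1)) and ((y * 5) == min(x, t))) evaluates to false; next t becomes -9; next final value 1296 | after: t becomes 3; next (min(9, t) > max(x, y)) evaluates to true; next y becomes 30; next (not ((not ((-t) <= (t * 1))) or (not ((y * 5) == min(x, t))))) evaluates to false; next t becomes -9; next final value 1296 — matching result 1296.
Across all 54 domain points the two functions coincide.
verdict: equivalent


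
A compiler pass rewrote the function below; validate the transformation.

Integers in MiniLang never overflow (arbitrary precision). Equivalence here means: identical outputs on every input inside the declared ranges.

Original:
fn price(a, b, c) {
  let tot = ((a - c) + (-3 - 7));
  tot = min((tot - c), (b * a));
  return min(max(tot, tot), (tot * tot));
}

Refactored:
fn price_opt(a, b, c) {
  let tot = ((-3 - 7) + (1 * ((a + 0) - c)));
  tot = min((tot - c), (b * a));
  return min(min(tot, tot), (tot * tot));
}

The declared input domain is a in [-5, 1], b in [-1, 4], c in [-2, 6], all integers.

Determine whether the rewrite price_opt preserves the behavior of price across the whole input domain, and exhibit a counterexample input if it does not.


The one real change (`max(tot, tot)` became `min(tot, tot)`) has no effect anywhere in the declared ranges.
Spot check at a=1, b=3, c=2 — price: tot := -11 | tot := -13 | result -13. price_opt: tot := -11 | tot := -13 | result -13. Both give -13.
Checked all 378 inputs in the declared domain: the outputs agree on every one.
verdict: equivalent


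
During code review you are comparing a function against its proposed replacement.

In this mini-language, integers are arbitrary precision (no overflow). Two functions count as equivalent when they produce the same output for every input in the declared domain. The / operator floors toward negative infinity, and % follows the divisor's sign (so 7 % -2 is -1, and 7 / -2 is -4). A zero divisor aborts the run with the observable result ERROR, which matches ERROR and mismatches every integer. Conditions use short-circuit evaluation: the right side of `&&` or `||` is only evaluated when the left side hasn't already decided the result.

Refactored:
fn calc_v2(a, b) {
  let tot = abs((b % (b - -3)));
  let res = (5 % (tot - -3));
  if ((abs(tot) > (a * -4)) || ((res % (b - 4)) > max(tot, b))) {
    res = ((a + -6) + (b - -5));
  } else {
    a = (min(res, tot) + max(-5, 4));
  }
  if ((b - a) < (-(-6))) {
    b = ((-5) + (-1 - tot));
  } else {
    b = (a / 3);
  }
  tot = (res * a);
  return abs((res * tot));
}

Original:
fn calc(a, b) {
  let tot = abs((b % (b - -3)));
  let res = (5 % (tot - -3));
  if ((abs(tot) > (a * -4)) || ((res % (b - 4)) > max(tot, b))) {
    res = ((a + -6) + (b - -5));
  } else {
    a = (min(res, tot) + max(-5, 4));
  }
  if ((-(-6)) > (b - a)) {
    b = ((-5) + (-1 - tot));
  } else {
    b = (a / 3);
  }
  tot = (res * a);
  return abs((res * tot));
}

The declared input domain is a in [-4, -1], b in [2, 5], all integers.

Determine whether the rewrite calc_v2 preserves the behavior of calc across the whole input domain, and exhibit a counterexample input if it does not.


Changes here: comparison usage differs; the full 16-point sweep finds no disagreement.
verdict: equivalent


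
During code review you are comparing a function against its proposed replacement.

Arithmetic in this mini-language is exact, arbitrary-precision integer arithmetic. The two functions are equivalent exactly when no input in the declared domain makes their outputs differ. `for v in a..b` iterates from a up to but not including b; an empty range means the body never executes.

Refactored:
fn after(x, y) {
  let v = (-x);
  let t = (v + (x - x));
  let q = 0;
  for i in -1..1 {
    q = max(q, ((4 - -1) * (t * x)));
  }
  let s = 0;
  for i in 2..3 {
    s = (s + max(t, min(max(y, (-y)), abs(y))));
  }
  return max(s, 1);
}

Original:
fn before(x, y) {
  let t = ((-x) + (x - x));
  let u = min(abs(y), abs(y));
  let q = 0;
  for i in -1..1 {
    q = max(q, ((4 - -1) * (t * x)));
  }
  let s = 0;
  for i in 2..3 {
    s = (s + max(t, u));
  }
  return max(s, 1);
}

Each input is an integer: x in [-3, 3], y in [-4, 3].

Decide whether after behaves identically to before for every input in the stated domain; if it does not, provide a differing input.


This is a faithful refactor — local variable names differ; min/max/abs usage differs, but the computed results match everywhere.
One worked example (x=2, y=-4) — before: t = -2; u = 4; q = 0; [i=-1]; q = 0; [i=0]; q = 0; s = 0; [i=2]; s = 4; return 4; after: v = -2; t = -2; q = 0; [i=-1]; q = 0; [i=0]; q = 0; s = 0; [i=2]; s = 4; return 4; agreement on 4.
Sweeping the whole domain (56 inputs) finds no disagreement.
verdict: equivalent


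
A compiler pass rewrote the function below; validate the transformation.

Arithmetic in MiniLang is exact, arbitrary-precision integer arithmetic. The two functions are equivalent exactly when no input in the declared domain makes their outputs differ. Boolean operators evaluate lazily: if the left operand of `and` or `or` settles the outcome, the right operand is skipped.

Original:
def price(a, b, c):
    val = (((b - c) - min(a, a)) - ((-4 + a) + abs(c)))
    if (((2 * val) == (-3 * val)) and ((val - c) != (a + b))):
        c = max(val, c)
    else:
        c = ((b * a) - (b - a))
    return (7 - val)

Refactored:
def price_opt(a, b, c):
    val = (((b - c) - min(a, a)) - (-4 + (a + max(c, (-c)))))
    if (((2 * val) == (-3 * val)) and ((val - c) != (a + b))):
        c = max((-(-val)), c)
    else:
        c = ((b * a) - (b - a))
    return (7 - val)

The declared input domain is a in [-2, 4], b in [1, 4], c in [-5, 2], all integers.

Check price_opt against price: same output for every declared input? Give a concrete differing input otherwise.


Comparing the listings, the differences include: min/max/abs usage differs.
Tracing a=-2, b=2, c=-3: price: val := 10 | (((2 * val) == (-3 * val)) and ((val - c) != (a + b))): false | c := -8 | result -3 | price_opt: val := 10 | (((2 * val) == (-3 * val)) and ((val - c) != (a + b))): false | c := -8 | result -3 — matching result -3.
Checked all 224 inputs in the declared domain: the outputs agree on every one.
verdict: equivalent


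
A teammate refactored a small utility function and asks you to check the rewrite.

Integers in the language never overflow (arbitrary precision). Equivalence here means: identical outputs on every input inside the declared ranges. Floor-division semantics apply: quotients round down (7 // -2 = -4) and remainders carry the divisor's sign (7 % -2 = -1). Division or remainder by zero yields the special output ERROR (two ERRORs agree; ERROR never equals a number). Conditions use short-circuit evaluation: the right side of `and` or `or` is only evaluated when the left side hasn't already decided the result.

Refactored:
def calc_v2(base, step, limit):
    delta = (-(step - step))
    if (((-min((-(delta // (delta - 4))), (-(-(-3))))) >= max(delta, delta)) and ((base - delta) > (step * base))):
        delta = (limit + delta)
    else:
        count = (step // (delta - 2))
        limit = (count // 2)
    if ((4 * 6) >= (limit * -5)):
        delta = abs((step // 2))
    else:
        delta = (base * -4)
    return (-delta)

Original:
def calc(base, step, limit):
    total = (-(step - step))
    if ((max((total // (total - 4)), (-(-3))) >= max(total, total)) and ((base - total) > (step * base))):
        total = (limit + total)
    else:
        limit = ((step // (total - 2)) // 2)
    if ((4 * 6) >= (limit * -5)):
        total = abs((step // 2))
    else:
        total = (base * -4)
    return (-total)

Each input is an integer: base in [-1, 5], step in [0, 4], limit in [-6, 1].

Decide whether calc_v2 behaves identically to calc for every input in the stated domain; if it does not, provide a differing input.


The two are interchangeable: local variable names differ, min/max/abs usage differs, statement counts differ, and every declared input agrees.
Tracing base=2, step=0, limit=-5: calc: total becomes 0; next ((max((total // (total - 4)), (-(-3))) >= max(total, total)) and ((base - total) > (step * base))) evaluates to true; next total becomes -5; next ((4 * 6) >= (limit * -5)) evaluates to false; next total becomes -8; next final value 8 | calc_v2: delta becomes 0; next (((-min((-(delta // (delta - 4))), (-(-(-3))))) >= max(delta, delta)) and ((base - delta) > (step * base))) evaluates to true; next delta becomes -5; next ((4 * 6) >= (limit * -5)) evaluates to false; next delta becomes -8; next final value 8 — matching result 8.
Across all 280 domain points the two functions coincide.
verdict: equivalent


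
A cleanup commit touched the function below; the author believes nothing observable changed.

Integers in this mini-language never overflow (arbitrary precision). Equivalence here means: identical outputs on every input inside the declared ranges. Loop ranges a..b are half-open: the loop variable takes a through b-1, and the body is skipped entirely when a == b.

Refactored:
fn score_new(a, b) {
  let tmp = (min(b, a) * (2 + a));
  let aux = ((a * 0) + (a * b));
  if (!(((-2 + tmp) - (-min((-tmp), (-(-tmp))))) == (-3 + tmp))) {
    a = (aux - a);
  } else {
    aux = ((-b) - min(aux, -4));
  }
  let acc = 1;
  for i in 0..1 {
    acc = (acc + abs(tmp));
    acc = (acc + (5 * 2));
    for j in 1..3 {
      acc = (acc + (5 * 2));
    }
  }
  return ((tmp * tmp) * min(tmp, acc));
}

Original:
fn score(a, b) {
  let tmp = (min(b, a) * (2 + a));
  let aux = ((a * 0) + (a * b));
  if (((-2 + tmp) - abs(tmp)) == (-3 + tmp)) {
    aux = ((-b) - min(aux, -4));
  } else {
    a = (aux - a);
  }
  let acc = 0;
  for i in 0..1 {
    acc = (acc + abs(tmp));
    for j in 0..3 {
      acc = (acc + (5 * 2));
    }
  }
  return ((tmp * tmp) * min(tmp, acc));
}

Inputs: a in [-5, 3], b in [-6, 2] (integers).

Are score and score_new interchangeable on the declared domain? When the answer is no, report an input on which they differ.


The suspicious edit (`0` became `1`) never changes the result for any input inside the declared domain.
One worked example (a=1, b=0) — score: tmp=0, then aux=0, then (((-2 + tmp) - abs(tmp)) == (-3 + tmp)) is false, then a=-1, then acc=0, then (i=0), then acc=0, then (j=0), then acc=10, then (j=1), then acc=20, then (j=2), then acc=30, then returns 0; score_new: tmp=0, then aux=0, then (!(((-2 + tmp) - (-min((-tmp), (-(-tmp))))) == (-3 + tmp))) is true, then a=-1, then acc=1, then (i=0), then acc=1, then acc=11, then (j=1), then acc=21, then (j=2), then acc=31, then returns 0; agreement on 0.
Every one of the 81 inputs gives matching results.
verdict: equivalent


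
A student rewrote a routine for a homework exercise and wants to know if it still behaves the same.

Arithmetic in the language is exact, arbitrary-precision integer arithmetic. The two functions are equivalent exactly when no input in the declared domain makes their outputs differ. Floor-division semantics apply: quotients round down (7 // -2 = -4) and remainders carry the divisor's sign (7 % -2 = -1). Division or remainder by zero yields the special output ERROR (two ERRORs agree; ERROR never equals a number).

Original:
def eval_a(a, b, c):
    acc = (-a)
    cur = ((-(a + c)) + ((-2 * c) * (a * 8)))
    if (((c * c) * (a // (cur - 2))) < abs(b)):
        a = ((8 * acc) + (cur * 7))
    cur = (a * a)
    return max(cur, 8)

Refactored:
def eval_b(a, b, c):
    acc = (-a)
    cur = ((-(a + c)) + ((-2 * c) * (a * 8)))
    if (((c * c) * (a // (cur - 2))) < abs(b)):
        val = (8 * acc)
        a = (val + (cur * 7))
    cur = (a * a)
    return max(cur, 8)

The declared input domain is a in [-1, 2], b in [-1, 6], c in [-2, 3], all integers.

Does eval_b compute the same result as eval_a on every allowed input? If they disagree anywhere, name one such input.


Comparing the listings, the differences include: local variable names differ; statement counts differ.
As a probe, take a=0, b=2, c=1: eval_a runs acc = 0; cur = -1; (((c * c) * (a // (cur - 2))) < abs(b)) -> true; a = -7; cur = 49; return 49; eval_b runs acc = 0; cur = -1; (((c * c) * (a // (cur - 2))) < abs(b)) -> true; val = 0; a = -7; cur = 49; return 49; both end at 49.
Checked all 192 inputs in the declared domain: the outputs agree on every one.
verdict: equivalent


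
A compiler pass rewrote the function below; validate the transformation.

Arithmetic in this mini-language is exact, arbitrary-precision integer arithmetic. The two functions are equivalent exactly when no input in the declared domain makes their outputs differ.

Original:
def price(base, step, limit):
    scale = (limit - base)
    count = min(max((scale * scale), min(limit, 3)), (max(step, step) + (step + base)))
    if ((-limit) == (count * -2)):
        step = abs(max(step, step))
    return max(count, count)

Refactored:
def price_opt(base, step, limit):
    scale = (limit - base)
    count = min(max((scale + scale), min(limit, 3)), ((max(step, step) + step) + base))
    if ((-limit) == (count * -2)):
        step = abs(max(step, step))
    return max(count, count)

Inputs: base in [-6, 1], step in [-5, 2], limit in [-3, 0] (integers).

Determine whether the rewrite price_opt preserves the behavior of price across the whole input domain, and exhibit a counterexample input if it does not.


There is a counterexample at base=-2, step=1, limit=-3: 0 on one side, -2 on the other.
price: scale=-1, then count=0, then ((-limit) == (count * -2)) is false, then returns 0
price_opt: scale=-1, then count=-2, then ((-limit) == (count * -2)) is false, then returns -2
verdict: not equivalent; witness: base=-2, step=1, limit=-3


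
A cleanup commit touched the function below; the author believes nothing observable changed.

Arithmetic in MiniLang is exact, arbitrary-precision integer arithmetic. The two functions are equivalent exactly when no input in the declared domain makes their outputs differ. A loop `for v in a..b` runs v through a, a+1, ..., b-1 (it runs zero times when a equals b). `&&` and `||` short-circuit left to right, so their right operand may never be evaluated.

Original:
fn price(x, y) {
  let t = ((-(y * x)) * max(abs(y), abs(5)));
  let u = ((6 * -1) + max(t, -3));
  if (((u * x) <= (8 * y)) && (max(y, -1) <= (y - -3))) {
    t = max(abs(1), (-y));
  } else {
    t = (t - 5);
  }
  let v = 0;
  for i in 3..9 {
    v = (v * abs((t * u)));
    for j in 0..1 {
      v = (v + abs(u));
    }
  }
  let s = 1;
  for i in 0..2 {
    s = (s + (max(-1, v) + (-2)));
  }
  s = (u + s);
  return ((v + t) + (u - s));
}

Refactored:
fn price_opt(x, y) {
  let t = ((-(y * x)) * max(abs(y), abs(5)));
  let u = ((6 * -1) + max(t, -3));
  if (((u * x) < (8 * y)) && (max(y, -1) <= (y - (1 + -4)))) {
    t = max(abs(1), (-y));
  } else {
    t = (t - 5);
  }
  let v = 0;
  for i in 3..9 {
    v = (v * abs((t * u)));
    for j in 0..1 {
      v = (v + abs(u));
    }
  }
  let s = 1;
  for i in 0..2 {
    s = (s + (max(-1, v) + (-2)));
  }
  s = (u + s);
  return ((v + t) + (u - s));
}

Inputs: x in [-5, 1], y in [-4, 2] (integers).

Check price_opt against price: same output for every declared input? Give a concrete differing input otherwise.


There is a counterexample at x=0, y=0: -55982 on one side, -150827588 on the other.
price: t becomes 0; next u becomes -6; next (((u * x) <= (8 * y)) && (max(y, -1) <= (y - -3))) evaluates to true; next t becomes 1; next v becomes 0; next at i=3:; next v becomes 0; next at j=0:; next v becomes 6; next at i=4:; next v becomes 36; next at j=0:; next v becomes 42; next at i=5:; next v becomes 252; next at j=0:; next v becomes 258; next at i=6:; next v becomes 1548; next at j=0:; next v becomes 1554; next at i=7:; next v becomes 9324; next at j=0:; next v becomes 9330; next at i=8:; next v becomes 55980; next at j=0:; next v becomes 55986; next s becomes 1; next at i=0:; next s becomes 55985; next at i=1:; next s becomes 111969; next s becomes 111963; next final value -55982
price_opt: t becomes 0; next u becomes -6; next (((u * x) < (8 * y)) && (max(y, -1) <= (y - (1 + -4)))) evaluates to false; next t becomes -5; next v becomes 0; next at i=3:; next v becomes 0; next at j=0:; next v becomes 6; next at i=4:; next v becomes 180; next at j=0:; next v becomes 186; next at i=5:; next v becomes 5580; next at j=0:; next v becomes 5586; next at i=6:; next v becomes 167580; next at j=0:; next v becomes 167586; next at i=7:; next v becomes 5027580; next at j=0:; next v becomes 5027586; next at i=8:; next v becomes 150827580; next at j=0:; next v becomes 150827586; next s becomes 1; next at i=0:; next s becomes 150827585; next at i=1:; next s becomes 301655169; next s becomes 301655163; next final value -150827588
verdict: not equivalent; witness: x=0, y=0


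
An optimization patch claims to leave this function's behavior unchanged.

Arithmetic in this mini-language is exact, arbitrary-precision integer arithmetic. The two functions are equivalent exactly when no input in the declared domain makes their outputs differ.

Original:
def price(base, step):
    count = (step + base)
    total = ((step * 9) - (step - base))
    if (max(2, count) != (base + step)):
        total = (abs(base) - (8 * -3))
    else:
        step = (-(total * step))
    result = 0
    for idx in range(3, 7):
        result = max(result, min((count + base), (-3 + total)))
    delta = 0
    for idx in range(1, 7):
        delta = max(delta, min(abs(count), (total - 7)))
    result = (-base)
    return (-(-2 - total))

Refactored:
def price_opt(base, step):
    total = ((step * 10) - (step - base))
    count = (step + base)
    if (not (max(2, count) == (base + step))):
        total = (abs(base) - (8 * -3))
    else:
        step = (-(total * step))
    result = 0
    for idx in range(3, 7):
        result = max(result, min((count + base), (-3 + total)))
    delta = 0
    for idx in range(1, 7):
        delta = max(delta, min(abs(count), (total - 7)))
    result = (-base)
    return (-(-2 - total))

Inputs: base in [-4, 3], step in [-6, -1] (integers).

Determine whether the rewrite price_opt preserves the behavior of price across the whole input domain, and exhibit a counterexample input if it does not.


Consider the input base=3, step=-1.
price: count = 2; total = -5; (max(2, count) != (base + step)) -> false; step = -5; result = 0; [idx=3]; result = 0; [idx=4]; result = 0; [idx=5]; result = 0; [idx=6]; result = 0; delta = 0; [idx=1]; delta = 0; [idx=2]; delta = 0; [idx=3]; delta = 0; [idx=4]; delta = 0; [idx=5]; delta = 0; [idx=6]; delta = 0; result = -3; return -3
price_opt: total = -6; count = 2; (not (max(2, count) == (base + step))) -> false; step = -6; result = 0; [idx=3]; result = 0; [idx=4]; result = 0; [idx=5]; result = 0; [idx=6]; result = 0; delta = 0; [idx=1]; delta = 0; [idx=2]; delta = 0; [idx=3]; delta = 0; [idx=4]; delta = 0; [idx=5]; delta = 0; [idx=6]; delta = 0; result = -3; return -4
-3 and -4 differ, so these are not the same function on this domain.
verdict: not equivalent; witness: base=3, step=-1
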